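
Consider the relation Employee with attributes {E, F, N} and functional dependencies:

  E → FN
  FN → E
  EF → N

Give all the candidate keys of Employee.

{E}⁺: E→FN adds F, N → {E, F, N}.
{F, N}⁺: FN→E adds E → {E, F, N}. Minimal: {N}⁺ = {N}; {F}⁺ = {F} — none reach the full schema.

{E}, {F, N}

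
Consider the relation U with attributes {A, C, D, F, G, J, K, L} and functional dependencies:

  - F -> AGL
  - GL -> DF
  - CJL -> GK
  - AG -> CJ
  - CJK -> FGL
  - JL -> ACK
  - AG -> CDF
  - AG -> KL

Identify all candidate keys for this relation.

{F}, {A, G}, {G, L}, {J, L}, {C, J, K}

{F}⁺: F→AGL adds A, G, L; GL→DF adds D; AG→CJ adds C, J; JL→ACK adds K → {A, C, D, F, G, J, K, L}.
{A, G}⁺: AG→CJ adds C, J; AG→CDF adds D, F; AG→KL adds K, L → {A, C, D, F, G, J, K, L}. Minimal: {G}⁺ = {G}; {A}⁺ = {A} — none reach the full schema.
{G, L}⁺: GL→DF adds D, F; F→AGL adds A; AG→CJ adds C, J; JL→ACK adds K → {A, C, D, F, G, J, K, L}. Minimal: {L}⁺ = {L}; {G}⁺ = {G} — none reach the full schema.
{J, L}⁺: JL→ACK adds A, C, K; CJL→GK adds G; CJK→FGL adds F; AG→CDF adds D → {A, C, D, F, G, J, K, L}. Minimal: {L}⁺ = {L}; {J}⁺ = {J} — none reach the full schema.
{C, J, K}⁺: CJK→FGL adds F, G, L; JL→ACK adds A; AG→CDF adds D → {A, C, D, F, G, J, K, L}. Minimal: {J, K}⁺ = {J, K}; {C, K}⁺ = {C, K}; {C, J}⁺ = {C, J} — none reach the full schema.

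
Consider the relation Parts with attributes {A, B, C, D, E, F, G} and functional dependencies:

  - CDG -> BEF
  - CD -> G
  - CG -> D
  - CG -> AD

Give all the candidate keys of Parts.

CD; CG

Attribute C never appears on the right-hand side of any dependency, so C must belong to every candidate key.
{C}⁺ = {C}, which is not all of the schema, so we must add further attributes.
{C, D}⁺: CD→G adds G; CG→AD adds A; CDG→BEF adds B, E, F → {A, B, C, D, E, F, G}. Minimal: {D}⁺ = {D}; {C}⁺ = {C} — none reach the full schema.
{C, G}⁺: CG→D adds D; CG→AD adds A; CDG→BEF adds B, E, F → {A, B, C, D, E, F, G}. Minimal: {G}⁺ = {G}; {C}⁺ = {C} — none reach the full schema.
Any other superkey contains one of these as a subset, so there are no further candidate keys.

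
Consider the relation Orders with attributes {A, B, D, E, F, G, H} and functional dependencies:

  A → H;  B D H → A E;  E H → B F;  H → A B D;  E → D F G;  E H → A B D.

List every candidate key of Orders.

{A}⁺: A→H adds H; H→ABD adds B, D; BDH→AE adds E; EH→BF adds F; E→DFG adds G → {A, B, D, E, F, G, H}.
{H}⁺: H→ABD adds A, B, D; BDH→AE adds E; EH→BF adds F; E→DFG adds G → {A, B, D, E, F, G, H}.

{A}; {H}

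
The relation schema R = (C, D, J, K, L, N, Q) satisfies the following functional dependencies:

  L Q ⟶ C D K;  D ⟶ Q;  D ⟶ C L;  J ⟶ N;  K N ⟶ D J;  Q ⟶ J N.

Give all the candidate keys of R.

{D}⁺: D→Q adds Q; D→CL adds C, L; Q→JN adds J, N; LQ→CDK adds K → {C, D, J, K, L, N, Q}.
{J, K}⁺: J→N adds N; KN→DJ adds D; D→Q adds Q; D→CL adds C, L → {C, D, J, K, L, N, Q}. Minimal: {K}⁺ = {K}; {J}⁺ = {J, N} — none reach the full schema.
{K, N}⁺: KN→DJ adds D, J; D→Q adds Q; D→CL adds C, L → {C, D, J, K, L, N, Q}. Minimal: {N}⁺ = {N}; {K}⁺ = {K} — none reach the full schema.
{K, Q}⁺: Q→JN adds J, N; KN→DJ adds D; D→CL adds C, L → {C, D, J, K, L, N, Q}. Minimal: {Q}⁺ = {J, N, Q}; {K}⁺ = {K} — none reach the full schema.
{L, Q}⁺: LQ→CDK adds C, D, K; Q→JN adds J, N → {C, D, J, K, L, N, Q}. Minimal: {Q}⁺ = {J, N, Q}; {L}⁺ = {L} — none reach the full schema.

(D); (J, K); (K, N); (K, Q); (L, Q)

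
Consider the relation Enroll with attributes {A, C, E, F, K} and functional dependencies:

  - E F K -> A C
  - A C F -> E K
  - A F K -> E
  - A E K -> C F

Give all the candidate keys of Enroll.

{A, C, F}, {A, E, K}, {A, F, K}, {E, F, K}

{A, C, F}⁺: ACF→EK adds E, K → {A, C, E, F, K}. Minimal: {C, F}⁺ = {C, F}; {A, F}⁺ = {A, F}; {A, C}⁺ = {A, C} — none reach the full schema.
{A, E, K}⁺: AEK→CF adds C, F → {A, C, E, F, K}. Minimal: {E, K}⁺ = {E, K}; {A, K}⁺ = {A, K}; {A, E}⁺ = {A, E} — none reach the full schema.
{A, F, K}⁺: AFK→E adds E; AEK→CF adds C → {A, C, E, F, K}. Minimal: {F, K}⁺ = {F, K}; {A, K}⁺ = {A, K}; {A, F}⁺ = {A, F} — none reach the full schema.
{E, F, K}⁺: EFK→AC adds A, C → {A, C, E, F, K}. Minimal: {F, K}⁺ = {F, K}; {E, K}⁺ = {E, K}; {E, F}⁺ = {E, F} — none reach the full schema.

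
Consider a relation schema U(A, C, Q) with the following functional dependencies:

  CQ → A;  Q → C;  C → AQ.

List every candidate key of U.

{C}⁺: C→AQ adds A, Q → {A, C, Q}.
{Q}⁺: Q→C adds C; C→AQ adds A → {A, C, Q}.

{C}; {Q}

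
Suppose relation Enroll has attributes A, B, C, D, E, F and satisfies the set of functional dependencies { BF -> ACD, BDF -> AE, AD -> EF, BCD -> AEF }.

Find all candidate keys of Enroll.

Attribute B never appears on the right-hand side of any dependency, so B must belong to every candidate key.
{B}⁺ = {B}, which is not all of the schema, so we must add further attributes.
{B, F}⁺: BF→ACD adds A, C, D; BDF→AE adds E → {A, B, C, D, E, F}. Minimal: {F}⁺ = {F}; {B}⁺ = {B} — none reach the full schema.
{A, B, D}⁺: AD→EF adds E, F; BF→ACD adds C → {A, B, C, D, E, F}. Minimal: {B, D}⁺ = {B, D}; {A, D}⁺ = {A, D, E, F}; {A, B}⁺ = {A, B} — none reach the full schema.
{B, C, D}⁺: BCD→AEF adds A, E, F → {A, B, C, D, E, F}. Minimal: {C, D}⁺ = {C, D}; {B, D}⁺ = {B, D}; {B, C}⁺ = {B, C} — none reach the full schema.

{B, F}; {A, B, D}; {B, C, D}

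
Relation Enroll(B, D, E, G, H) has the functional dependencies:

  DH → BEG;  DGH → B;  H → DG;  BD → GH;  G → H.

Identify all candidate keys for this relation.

{G}; {H}; {B, D}

{G}⁺: G→H adds H; H→DG adds D; DH→BEG adds B, E → {B, D, E, G, H}.
{H}⁺: H→DG adds D, G; DH→BEG adds B, E → {B, D, E, G, H}.
{B, D}⁺: BD→GH adds G, H; DH→BEG adds E → {B, D, E, G, H}. Minimal: {D}⁺ = {D}; {B}⁺ = {B} — none reach the full schema.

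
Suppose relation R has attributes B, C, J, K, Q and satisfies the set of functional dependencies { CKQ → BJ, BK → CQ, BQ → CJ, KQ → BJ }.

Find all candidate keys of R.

Attribute K never appears on the right-hand side of any dependency, so K must belong to every candidate key.
{K}⁺ = {K}, which is not all of the schema, so we must add further attributes.
{B, K}⁺: BK→CQ adds C, Q; BQ→CJ adds J → {B, C, J, K, Q}. Minimal: {K}⁺ = {K}; {B}⁺ = {B} — none reach the full schema.
{K, Q}⁺: KQ→BJ adds B, J; BK→CQ adds C → {B, C, J, K, Q}. Minimal: {Q}⁺ = {Q}; {K}⁺ = {K} — none reach the full schema.

BK, KQ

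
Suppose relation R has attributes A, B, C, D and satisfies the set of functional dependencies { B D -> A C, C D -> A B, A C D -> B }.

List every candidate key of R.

Attribute D never appears on the right-hand side of any dependency, so D must belong to every candidate key.
{D}⁺ = {D}, which is not all of the schema, so we must add further attributes.
{B, D}⁺: BD→AC adds A, C → {A, B, C, D}.
{C, D}⁺: CD→AB adds A, B → {A, B, C, D}.
Any other superkey contains one of these as a subset, so there are no further candidate keys.

{B, D}, {C, D}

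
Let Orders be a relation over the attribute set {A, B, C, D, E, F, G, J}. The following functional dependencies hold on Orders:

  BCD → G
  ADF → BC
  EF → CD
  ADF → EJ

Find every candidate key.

Attributes A, F never appear on any right-hand side, so every candidate key must contain {A, F}.
{A, F}⁺ = {A, F}, which is not all of the schema, so we must add further attributes.
{A, D, F}⁺: ADF→BC adds B, C; ADF→EJ adds E, J; BCD→G adds G → {A, B, C, D, E, F, G, J}. Minimal: {D, F}⁺ = {D, F}; {A, F}⁺ = {A, F}; {A, D}⁺ = {A, D} — none reach the full schema.
{A, E, F}⁺: EF→CD adds C, D; ADF→EJ adds J; ADF→BC adds B; BCD→G adds G → {A, B, C, D, E, F, G, J}. Minimal: {E, F}⁺ = {C, D, E, F}; {A, F}⁺ = {A, F}; {A, E}⁺ = {A, E} — none reach the full schema.
Any other superkey contains one of these as a subset, so there are no further candidate keys.

{A, D, F}; {A, E, F}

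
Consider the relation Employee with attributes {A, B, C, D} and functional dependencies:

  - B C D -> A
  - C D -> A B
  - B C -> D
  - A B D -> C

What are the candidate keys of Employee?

{B, C}⁺: BC→D adds D; BCD→A adds A → {A, B, C, D}. Minimal: {C}⁺ = {C}; {B}⁺ = {B} — none reach the full schema.
{C, D}⁺: CD→AB adds A, B → {A, B, C, D}. Minimal: {D}⁺ = {D}; {C}⁺ = {C} — none reach the full schema.
{A, B, D}⁺: ABD→C adds C → {A, B, C, D}. Minimal: {B, D}⁺ = {B, D}; {A, D}⁺ = {A, D}; {A, B}⁺ = {A, B} — none reach the full schema.
Any other superkey contains one of these as a subset, so there are no further candidate keys.

{B, C}, {C, D}, {A, B, D}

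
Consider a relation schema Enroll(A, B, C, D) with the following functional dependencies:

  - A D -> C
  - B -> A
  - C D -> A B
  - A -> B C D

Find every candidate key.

(A), (B), (C, D)

{A}⁺: A→BCD adds B, C, D → {A, B, C, D}.
{B}⁺: B→A adds A; A→BCD adds C, D → {A, B, C, D}.
{C, D}⁺: CD→AB adds A, B → {A, B, C, D}. Minimal: {D}⁺ = {D}; {C}⁺ = {C} — none reach the full schema.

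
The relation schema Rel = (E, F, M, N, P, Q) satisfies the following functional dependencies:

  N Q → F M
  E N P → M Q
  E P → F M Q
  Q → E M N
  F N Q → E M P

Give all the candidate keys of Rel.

{Q}⁺: Q→EMN adds E, M, N; NQ→FM adds F; FNQ→EMP adds P → {E, F, M, N, P, Q}.
{E, P}⁺: EP→FMQ adds F, M, Q; Q→EMN adds N → {E, F, M, N, P, Q}.

(Q), (E, P)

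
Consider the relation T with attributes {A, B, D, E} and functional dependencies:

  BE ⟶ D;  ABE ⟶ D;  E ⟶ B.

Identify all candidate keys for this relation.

{A, E}

Attributes A, E never appear on any right-hand side, so every candidate key must contain {A, E}.
{A, E}⁺ = {A, B, D, E}, which is all of the schema, so {A, E} is the only candidate key.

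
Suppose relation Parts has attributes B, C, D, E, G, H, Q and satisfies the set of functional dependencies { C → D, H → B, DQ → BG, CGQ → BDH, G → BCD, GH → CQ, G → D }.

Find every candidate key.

{C, E, Q}⁺: C→D adds D; DQ→BG adds B, G; CGQ→BDH adds H → {B, C, D, E, G, H, Q}. Minimal: {E, Q}⁺ = {E, Q}; {C, Q}⁺ = {B, C, D, G, H, Q}; {C, E}⁺ = {C, D, E} — none reach the full schema.
{D, E, Q}⁺: DQ→BG adds B, G; G→BCD adds C; CGQ→BDH adds H → {B, C, D, E, G, H, Q}. Minimal: {E, Q}⁺ = {E, Q}; {D, Q}⁺ = {B, C, D, G, H, Q}; {D, E}⁺ = {D, E} — none reach the full schema.
{E, G, H}⁺: H→B adds B; G→BCD adds C, D; GH→CQ adds Q → {B, C, D, E, G, H, Q}. Minimal: {G, H}⁺ = {B, C, D, G, H, Q}; {E, H}⁺ = {B, E, H}; {E, G}⁺ = {B, C, D, E, G} — none reach the full schema.
{E, G, Q}⁺: G→BCD adds B, C, D; CGQ→BDH adds H → {B, C, D, E, G, H, Q}. Minimal: {G, Q}⁺ = {B, C, D, G, H, Q}; {E, Q}⁺ = {E, Q}; {E, G}⁺ = {B, C, D, E, G} — none reach the full schema.
Any other superkey contains one of these as a subset, so there are no further candidate keys.

{C, E, Q}, {D, E, Q}, {E, G, H}, {E, G, Q}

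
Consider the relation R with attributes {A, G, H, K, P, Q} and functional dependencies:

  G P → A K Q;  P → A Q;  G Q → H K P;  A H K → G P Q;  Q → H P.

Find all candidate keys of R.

{G, P}, {G, Q}, {K, P}, {K, Q}, {A, H, K}

{G, P}⁺: GP→AKQ adds A, K, Q; GQ→HKP adds H → {A, G, H, K, P, Q}.
{G, Q}⁺: GQ→HKP adds H, K, P; GP→AKQ adds A → {A, G, H, K, P, Q}.
{K, P}⁺: P→AQ adds A, Q; Q→HP adds H; AHK→GPQ adds G → {A, G, H, K, P, Q}.
{K, Q}⁺: Q→HP adds H, P; P→AQ adds A; AHK→GPQ adds G → {A, G, H, K, P, Q}.
{A, H, K}⁺: AHK→GPQ adds G, P, Q → {A, G, H, K, P, Q}.
Any other superkey contains one of these as a subset, so there are no further candidate keys.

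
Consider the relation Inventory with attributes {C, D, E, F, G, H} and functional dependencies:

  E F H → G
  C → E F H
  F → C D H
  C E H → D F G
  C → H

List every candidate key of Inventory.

{C}, {F}

{C}⁺: C→EFH adds E, F, H; F→CDH adds D; CEH→DFG adds G → {C, D, E, F, G, H}.
{F}⁺: F→CDH adds C, D, H; C→EFH adds E; CEH→DFG adds G → {C, D, E, F, G, H}.
Any other superkey contains one of these as a subset, so there are no further candidate keys.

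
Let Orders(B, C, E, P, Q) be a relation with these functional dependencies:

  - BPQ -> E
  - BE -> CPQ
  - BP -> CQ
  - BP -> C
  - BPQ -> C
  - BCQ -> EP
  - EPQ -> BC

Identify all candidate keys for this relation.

{B, E}⁺: BE→CPQ adds C, P, Q → {B, C, E, P, Q}. Minimal: {E}⁺ = {E}; {B}⁺ = {B} — none reach the full schema.
{B, P}⁺: BP→CQ adds C, Q; BCQ→EP adds E → {B, C, E, P, Q}. Minimal: {P}⁺ = {P}; {B}⁺ = {B} — none reach the full schema.
{B, C, Q}⁺: BCQ→EP adds E, P → {B, C, E, P, Q}. Minimal: {C, Q}⁺ = {C, Q}; {B, Q}⁺ = {B, Q}; {B, C}⁺ = {B, C} — none reach the full schema.
{E, P, Q}⁺: EPQ→BC adds B, C → {B, C, E, P, Q}. Minimal: {P, Q}⁺ = {P, Q}; {E, Q}⁺ = {E, Q}; {E, P}⁺ = {E, P} — none reach the full schema.

{B, E}; {B, P}; {B, C, Q}; {E, P, Q}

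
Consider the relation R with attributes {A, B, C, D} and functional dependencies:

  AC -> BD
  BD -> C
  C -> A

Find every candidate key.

{C}; {B, D}

{C}⁺: C→A adds A; AC→BD adds B, D → {A, B, C, D}.
{B, D}⁺: BD→C adds C; C→A adds A → {A, B, C, D}.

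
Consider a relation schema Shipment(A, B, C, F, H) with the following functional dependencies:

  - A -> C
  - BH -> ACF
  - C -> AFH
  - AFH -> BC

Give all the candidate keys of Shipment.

{A}⁺: A→C adds C; C→AFH adds F, H; AFH→BC adds B → {A, B, C, F, H}.
{C}⁺: C→AFH adds A, F, H; AFH→BC adds B → {A, B, C, F, H}.
{B, H}⁺: BH→ACF adds A, C, F → {A, B, C, F, H}.
Any other superkey contains one of these as a subset, so there are no further candidate keys.

{A}; {C}; {B, H}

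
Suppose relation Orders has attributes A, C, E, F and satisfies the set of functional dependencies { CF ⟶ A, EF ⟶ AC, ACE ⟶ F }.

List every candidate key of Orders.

{E, F}, {A, C, E}

Attribute E never appears on the right-hand side of any dependency, so E must belong to every candidate key.
{E}⁺ = {E}, which is not all of the schema, so we must add further attributes.
{E, F}⁺: EF→AC adds A, C → {A, C, E, F}. Minimal: {F}⁺ = {F}; {E}⁺ = {E} — none reach the full schema.
{A, C, E}⁺: ACE→F adds F → {A, C, E, F}. Minimal: {C, E}⁺ = {C, E}; {A, E}⁺ = {A, E}; {A, C}⁺ = {A, C} — none reach the full schema.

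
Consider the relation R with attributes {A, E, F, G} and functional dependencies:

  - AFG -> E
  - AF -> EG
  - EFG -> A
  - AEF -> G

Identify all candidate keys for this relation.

Attribute F never appears on the right-hand side of any dependency, so F must belong to every candidate key.
{F}⁺ = {F}, which is not all of the schema, so we must add further attributes.
{A, F}⁺: AF→EG adds E, G → {A, E, F, G}. Minimal: {F}⁺ = {F}; {A}⁺ = {A} — none reach the full schema.
{E, F, G}⁺: EFG→A adds A → {A, E, F, G}. Minimal: {F, G}⁺ = {F, G}; {E, G}⁺ = {E, G}; {E, F}⁺ = {E, F} — none reach the full schema.
Any other superkey contains one of these as a subset, so there are no further candidate keys.

{A, F}; {E, F, G}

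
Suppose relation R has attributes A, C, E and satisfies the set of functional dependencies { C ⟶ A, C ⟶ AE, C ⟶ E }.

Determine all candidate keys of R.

{C}

Attribute C never appears on the right-hand side of any dependency, so C must belong to every candidate key.
{C}⁺ = {A, C, E}, which is all of the schema, so {C} is the only candidate key.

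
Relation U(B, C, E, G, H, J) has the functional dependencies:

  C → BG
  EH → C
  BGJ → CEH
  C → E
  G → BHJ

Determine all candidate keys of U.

{C}, {G}, {E, H}

{C}⁺: C→BG adds B, G; C→E adds E; G→BHJ adds H, J → {B, C, E, G, H, J}.
{G}⁺: G→BHJ adds B, H, J; BGJ→CEH adds C, E → {B, C, E, G, H, J}.
{E, H}⁺: EH→C adds C; C→BG adds B, G; G→BHJ adds J → {B, C, E, G, H, J}.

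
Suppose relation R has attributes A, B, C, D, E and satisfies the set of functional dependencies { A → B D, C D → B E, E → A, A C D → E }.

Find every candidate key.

{A, C}⁺: A→BD adds B, D; CD→BE adds E → {A, B, C, D, E}. Minimal: {C}⁺ = {C}; {A}⁺ = {A, B, D} — none reach the full schema.
{C, D}⁺: CD→BE adds B, E; E→A adds A → {A, B, C, D, E}. Minimal: {D}⁺ = {D}; {C}⁺ = {C} — none reach the full schema.
{C, E}⁺: E→A adds A; A→BD adds B, D → {A, B, C, D, E}. Minimal: {E}⁺ = {A, B, D, E}; {C}⁺ = {C} — none reach the full schema.

AC, CD, CE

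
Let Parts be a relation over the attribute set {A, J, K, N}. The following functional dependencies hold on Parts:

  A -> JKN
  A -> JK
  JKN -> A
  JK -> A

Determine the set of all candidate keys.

{A}⁺: A→JKN adds J, K, N → {A, J, K, N}.
{J, K}⁺: JK→A adds A; A→JKN adds N → {A, J, K, N}. Minimal: {K}⁺ = {K}; {J}⁺ = {J} — none reach the full schema.

{A}, {J, K}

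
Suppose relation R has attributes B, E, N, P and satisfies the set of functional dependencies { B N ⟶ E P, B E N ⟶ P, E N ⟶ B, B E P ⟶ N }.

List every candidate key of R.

(B, N); (E, N); (B, E, P)

{B, N}⁺: BN→EP adds E, P → {B, E, N, P}. Minimal: {N}⁺ = {N}; {B}⁺ = {B} — none reach the full schema.
{E, N}⁺: EN→B adds B; BN→EP adds P → {B, E, N, P}. Minimal: {N}⁺ = {N}; {E}⁺ = {E} — none reach the full schema.
{B, E, P}⁺: BEP→N adds N → {B, E, N, P}. Minimal: {E, P}⁺ = {E, P}; {B, P}⁺ = {B, P}; {B, E}⁺ = {B, E} — none reach the full schema.
Any other superkey contains one of these as a subset, so there are no further candidate keys.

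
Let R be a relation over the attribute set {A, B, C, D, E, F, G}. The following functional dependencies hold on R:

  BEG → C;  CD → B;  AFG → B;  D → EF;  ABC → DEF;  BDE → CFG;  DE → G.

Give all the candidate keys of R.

Attribute A never appears on the right-hand side of any dependency, so A must belong to every candidate key.
{A}⁺ = {A}, which is not all of the schema, so we must add further attributes.
{A, D}⁺: D→EF adds E, F; DE→G adds G; AFG→B adds B; BDE→CFG adds C → {A, B, C, D, E, F, G}. Minimal: {D}⁺ = {D, E, F, G}; {A}⁺ = {A} — none reach the full schema.
{A, B, C}⁺: ABC→DEF adds D, E, F; BDE→CFG adds G → {A, B, C, D, E, F, G}. Minimal: {B, C}⁺ = {B, C}; {A, C}⁺ = {A, C}; {A, B}⁺ = {A, B} — none reach the full schema.
{A, B, E, G}⁺: BEG→C adds C; ABC→DEF adds D, F → {A, B, C, D, E, F, G}. Minimal: {B, E, G}⁺ = {B, C, E, G}; {A, E, G}⁺ = {A, E, G}; {A, B, G}⁺ = {A, B, G}; … — none reach the full schema.
{A, C, F, G}⁺: AFG→B adds B; ABC→DEF adds D, E → {A, B, C, D, E, F, G}. Minimal: {C, F, G}⁺ = {C, F, G}; {A, F, G}⁺ = {A, B, F, G}; {A, C, G}⁺ = {A, C, G}; … — none reach the full schema.
{A, E, F, G}⁺: AFG→B adds B; BEG→C adds C; ABC→DEF adds D → {A, B, C, D, E, F, G}. Minimal: {E, F, G}⁺ = {E, F, G}; {A, F, G}⁺ = {A, B, F, G}; {A, E, G}⁺ = {A, E, G}; … — none reach the full schema.

AD, ABC, ABEG, ACFG, AEFG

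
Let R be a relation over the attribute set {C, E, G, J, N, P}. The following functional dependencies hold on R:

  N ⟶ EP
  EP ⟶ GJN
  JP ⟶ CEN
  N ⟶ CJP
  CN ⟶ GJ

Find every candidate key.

{N}; {E, P}; {J, P}

{N}⁺: N→EP adds E, P; EP→GJN adds G, J; JP→CEN adds C → {C, E, G, J, N, P}.
{E, P}⁺: EP→GJN adds G, J, N; JP→CEN adds C → {C, E, G, J, N, P}. Minimal: {P}⁺ = {P}; {E}⁺ = {E} — none reach the full schema.
{J, P}⁺: JP→CEN adds C, E, N; CN→GJ adds G → {C, E, G, J, N, P}. Minimal: {P}⁺ = {P}; {J}⁺ = {J} — none reach the full schema.
Any other superkey contains one of these as a subset, so there are no further candidate keys.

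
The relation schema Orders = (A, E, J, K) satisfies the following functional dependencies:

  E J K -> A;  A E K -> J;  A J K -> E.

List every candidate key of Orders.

(A, E, K), (A, J, K), (E, J, K)

Attribute K never appears on the right-hand side of any dependency, so K must belong to every candidate key.
{K}⁺ = {K}, which is not all of the schema, so we must add further attributes.
{A, E, K}⁺: AEK→J adds J → {A, E, J, K}. Minimal: {E, K}⁺ = {E, K}; {A, K}⁺ = {A, K}; {A, E}⁺ = {A, E} — none reach the full schema.
{A, J, K}⁺: AJK→E adds E → {A, E, J, K}. Minimal: {J, K}⁺ = {J, K}; {A, K}⁺ = {A, K}; {A, J}⁺ = {A, J} — none reach the full schema.
{E, J, K}⁺: EJK→A adds A → {A, E, J, K}. Minimal: {J, K}⁺ = {J, K}; {E, K}⁺ = {E, K}; {E, J}⁺ = {E, J} — none reach the full schema.
Any other superkey contains one of these as a subset, so there are no further candidate keys.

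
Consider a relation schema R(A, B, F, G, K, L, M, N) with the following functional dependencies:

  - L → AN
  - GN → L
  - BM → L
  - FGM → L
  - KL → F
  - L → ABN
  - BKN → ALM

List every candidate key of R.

Attributes G, K never appear on any right-hand side, so every candidate key must contain {G, K}.
{G, K}⁺ = {G, K}, which is not all of the schema, so we must add further attributes.
{G, K, L}⁺: L→AN adds A, N; KL→F adds F; L→ABN adds B; BKN→ALM adds M → {A, B, F, G, K, L, M, N}.
{G, K, N}⁺: GN→L adds L; KL→F adds F; L→ABN adds A, B; BKN→ALM adds M → {A, B, F, G, K, L, M, N}.
{B, G, K, M}⁺: BM→L adds L; KL→F adds F; L→ABN adds A, N → {A, B, F, G, K, L, M, N}.
{F, G, K, M}⁺: FGM→L adds L; L→ABN adds A, B, N → {A, B, F, G, K, L, M, N}.

{G, K, L}, {G, K, N}, {B, G, K, M}, {F, G, K, M}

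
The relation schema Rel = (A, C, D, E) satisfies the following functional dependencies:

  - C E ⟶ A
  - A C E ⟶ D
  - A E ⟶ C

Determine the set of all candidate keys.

AE, CE

Attribute E never appears on the right-hand side of any dependency, so E must belong to every candidate key.
{E}⁺ = {E}, which is not all of the schema, so we must add further attributes.
{A, E}⁺: AE→C adds C; ACE→D adds D → {A, C, D, E}. Minimal: {E}⁺ = {E}; {A}⁺ = {A} — none reach the full schema.
{C, E}⁺: CE→A adds A; ACE→D adds D → {A, C, D, E}. Minimal: {E}⁺ = {E}; {C}⁺ = {C} — none reach the full schema.
Any other superkey contains one of these as a subset, so there are no further candidate keys.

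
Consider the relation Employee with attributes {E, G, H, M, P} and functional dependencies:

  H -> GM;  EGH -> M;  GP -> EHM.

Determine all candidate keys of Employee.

{G, P}, {H, P}

{G, P}⁺: GP→EHM adds E, H, M → {E, G, H, M, P}.
{H, P}⁺: H→GM adds G, M; GP→EHM adds E → {E, G, H, M, P}.
Any other superkey contains one of these as a subset, so there are no further candidate keys.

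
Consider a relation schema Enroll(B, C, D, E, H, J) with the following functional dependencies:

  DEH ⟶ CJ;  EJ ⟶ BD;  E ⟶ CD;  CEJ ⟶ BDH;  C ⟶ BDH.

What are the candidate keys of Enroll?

{E}⁺: E→CD adds C, D; C→BDH adds B, H; DEH→CJ adds J → {B, C, D, E, H, J}.
No other minimal superkey exists.

E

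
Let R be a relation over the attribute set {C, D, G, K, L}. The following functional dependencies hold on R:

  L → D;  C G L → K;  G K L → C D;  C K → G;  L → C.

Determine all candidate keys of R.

{G, L}, {K, L}

Attribute L never appears on the right-hand side of any dependency, so L must belong to every candidate key.
{L}⁺ = {C, D, L}, which is not all of the schema, so we must add further attributes.
{G, L}⁺: L→D adds D; L→C adds C; CGL→K adds K → {C, D, G, K, L}. Minimal: {L}⁺ = {C, D, L}; {G}⁺ = {G} — none reach the full schema.
{K, L}⁺: L→D adds D; L→C adds C; CK→G adds G → {C, D, G, K, L}. Minimal: {L}⁺ = {C, D, L}; {K}⁺ = {K} — none reach the full schema.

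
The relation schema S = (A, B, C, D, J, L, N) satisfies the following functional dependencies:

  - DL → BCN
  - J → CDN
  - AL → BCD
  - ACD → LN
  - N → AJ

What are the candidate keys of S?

(J), (N), (A, L), (D, L), (A, C, D)

{J}⁺: J→CDN adds C, D, N; N→AJ adds A; ACD→LN adds L; DL→BCN adds B → {A, B, C, D, J, L, N}.
{N}⁺: N→AJ adds A, J; J→CDN adds C, D; ACD→LN adds L; DL→BCN adds B → {A, B, C, D, J, L, N}.
{A, L}⁺: AL→BCD adds B, C, D; ACD→LN adds N; N→AJ adds J → {A, B, C, D, J, L, N}. Minimal: {L}⁺ = {L}; {A}⁺ = {A} — none reach the full schema.
{D, L}⁺: DL→BCN adds B, C, N; N→AJ adds A, J → {A, B, C, D, J, L, N}. Minimal: {L}⁺ = {L}; {D}⁺ = {D} — none reach the full schema.
{A, C, D}⁺: ACD→LN adds L, N; N→AJ adds J; DL→BCN adds B → {A, B, C, D, J, L, N}. Minimal: {C, D}⁺ = {C, D}; {A, D}⁺ = {A, D}; {A, C}⁺ = {A, C} — none reach the full schema.
Any other superkey contains one of these as a subset, so there are no further candidate keys.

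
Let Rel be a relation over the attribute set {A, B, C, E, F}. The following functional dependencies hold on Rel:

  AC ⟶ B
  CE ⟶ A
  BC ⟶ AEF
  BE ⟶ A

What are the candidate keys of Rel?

Attribute C never appears on the right-hand side of any dependency, so C must belong to every candidate key.
{C}⁺ = {C}, which is not all of the schema, so we must add further attributes.
{A, C}⁺: AC→B adds B; BC→AEF adds E, F → {A, B, C, E, F}. Minimal: {C}⁺ = {C}; {A}⁺ = {A} — none reach the full schema.
{B, C}⁺: BC→AEF adds A, E, F → {A, B, C, E, F}. Minimal: {C}⁺ = {C}; {B}⁺ = {B} — none reach the full schema.
{C, E}⁺: CE→A adds A; AC→B adds B; BC→AEF adds F → {A, B, C, E, F}. Minimal: {E}⁺ = {E}; {C}⁺ = {C} — none reach the full schema.

{A, C}, {B, C}, {C, E}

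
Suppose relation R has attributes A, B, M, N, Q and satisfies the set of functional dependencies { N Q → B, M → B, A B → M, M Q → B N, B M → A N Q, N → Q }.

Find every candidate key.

{M}⁺: M→B adds B; BM→ANQ adds A, N, Q → {A, B, M, N, Q}.
{A, B}⁺: AB→M adds M; BM→ANQ adds N, Q → {A, B, M, N, Q}. Minimal: {B}⁺ = {B}; {A}⁺ = {A} — none reach the full schema.
{A, N}⁺: N→Q adds Q; NQ→B adds B; AB→M adds M → {A, B, M, N, Q}. Minimal: {N}⁺ = {B, N, Q}; {A}⁺ = {A} — none reach the full schema.

{M}, {A, B}, {A, N}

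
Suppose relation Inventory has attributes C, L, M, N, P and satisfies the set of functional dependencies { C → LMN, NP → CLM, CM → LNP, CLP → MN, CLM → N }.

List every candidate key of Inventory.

{C}⁺: C→LMN adds L, M, N; CM→LNP adds P → {C, L, M, N, P}.
{N, P}⁺: NP→CLM adds C, L, M → {C, L, M, N, P}. Minimal: {P}⁺ = {P}; {N}⁺ = {N} — none reach the full schema.
Any other superkey contains one of these as a subset, so there are no further candidate keys.

C; NP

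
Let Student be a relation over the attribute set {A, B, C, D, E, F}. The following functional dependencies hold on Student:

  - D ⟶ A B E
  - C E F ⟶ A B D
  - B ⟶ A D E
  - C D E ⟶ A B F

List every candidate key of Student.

Attribute C never appears on the right-hand side of any dependency, so C must belong to every candidate key.
{C}⁺ = {C}, which is not all of the schema, so we must add further attributes.
{B, C}⁺: B→ADE adds A, D, E; CDE→ABF adds F → {A, B, C, D, E, F}. Minimal: {C}⁺ = {C}; {B}⁺ = {A, B, D, E} — none reach the full schema.
{C, D}⁺: D→ABE adds A, B, E; CDE→ABF adds F → {A, B, C, D, E, F}. Minimal: {D}⁺ = {A, B, D, E}; {C}⁺ = {C} — none reach the full schema.
{C, E, F}⁺: CEF→ABD adds A, B, D → {A, B, C, D, E, F}. Minimal: {E, F}⁺ = {E, F}; {C, F}⁺ = {C, F}; {C, E}⁺ = {C, E} — none reach the full schema.

{B, C}, {C, D}, {C, E, F}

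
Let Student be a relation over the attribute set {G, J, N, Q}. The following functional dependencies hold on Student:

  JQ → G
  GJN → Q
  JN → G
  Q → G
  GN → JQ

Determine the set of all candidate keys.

Attribute N never appears on the right-hand side of any dependency, so N must belong to every candidate key.
{N}⁺ = {N}, which is not all of the schema, so we must add further attributes.
{G, N}⁺: GN→JQ adds J, Q → {G, J, N, Q}.
{J, N}⁺: JN→G adds G; GN→JQ adds Q → {G, J, N, Q}.
{N, Q}⁺: Q→G adds G; GN→JQ adds J → {G, J, N, Q}.

{G, N}, {J, N}, {N, Q}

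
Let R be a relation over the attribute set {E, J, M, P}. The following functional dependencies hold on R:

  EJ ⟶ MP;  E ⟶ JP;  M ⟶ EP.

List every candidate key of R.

{E}⁺: E→JP adds J, P; EJ→MP adds M → {E, J, M, P}.
{M}⁺: M→EP adds E, P; E→JP adds J → {E, J, M, P}.

E, M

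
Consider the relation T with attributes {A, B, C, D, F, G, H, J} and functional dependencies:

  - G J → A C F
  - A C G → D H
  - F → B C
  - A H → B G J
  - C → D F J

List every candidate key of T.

(A, H), (C, G), (F, G), (G, J)

{A, H}⁺: AH→BGJ adds B, G, J; GJ→ACF adds C, F; ACG→DH adds D → {A, B, C, D, F, G, H, J}. Minimal: {H}⁺ = {H}; {A}⁺ = {A} — none reach the full schema.
{C, G}⁺: C→DFJ adds D, F, J; GJ→ACF adds A; ACG→DH adds H; F→BC adds B → {A, B, C, D, F, G, H, J}. Minimal: {G}⁺ = {G}; {C}⁺ = {B, C, D, F, J} — none reach the full schema.
{F, G}⁺: F→BC adds B, C; C→DFJ adds D, J; GJ→ACF adds A; ACG→DH adds H → {A, B, C, D, F, G, H, J}. Minimal: {G}⁺ = {G}; {F}⁺ = {B, C, D, F, J} — none reach the full schema.
{G, J}⁺: GJ→ACF adds A, C, F; ACG→DH adds D, H; F→BC adds B → {A, B, C, D, F, G, H, J}. Minimal: {J}⁺ = {J}; {G}⁺ = {G} — none reach the full schema.
Any other superkey contains one of these as a subset, so there are no further candidate keys.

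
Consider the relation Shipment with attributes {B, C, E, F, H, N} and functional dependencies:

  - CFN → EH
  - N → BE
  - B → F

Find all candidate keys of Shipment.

(C, N)

Attributes C, N never appear on any right-hand side, so every candidate key must contain {C, N}.
{C, N}⁺ = {B, C, E, F, H, N}, which is all of the schema, so {C, N} is the only candidate key.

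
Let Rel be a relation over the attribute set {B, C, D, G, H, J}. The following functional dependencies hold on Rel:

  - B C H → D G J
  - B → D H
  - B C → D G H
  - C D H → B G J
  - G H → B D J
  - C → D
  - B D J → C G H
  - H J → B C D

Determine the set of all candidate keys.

{B, C}⁺: B→DH adds D, H; BC→DGH adds G; CDH→BGJ adds J → {B, C, D, G, H, J}. Minimal: {C}⁺ = {C, D}; {B}⁺ = {B, D, H} — none reach the full schema.
{B, G}⁺: B→DH adds D, H; GH→BDJ adds J; BDJ→CGH adds C → {B, C, D, G, H, J}. Minimal: {G}⁺ = {G}; {B}⁺ = {B, D, H} — none reach the full schema.
{B, J}⁺: B→DH adds D, H; BDJ→CGH adds C, G → {B, C, D, G, H, J}. Minimal: {J}⁺ = {J}; {B}⁺ = {B, D, H} — none reach the full schema.
{C, H}⁺: C→D adds D; CDH→BGJ adds B, G, J → {B, C, D, G, H, J}. Minimal: {H}⁺ = {H}; {C}⁺ = {C, D} — none reach the full schema.
{G, H}⁺: GH→BDJ adds B, D, J; BDJ→CGH adds C → {B, C, D, G, H, J}. Minimal: {H}⁺ = {H}; {G}⁺ = {G} — none reach the full schema.
{H, J}⁺: HJ→BCD adds B, C, D; BCH→DGJ adds G → {B, C, D, G, H, J}. Minimal: {J}⁺ = {J}; {H}⁺ = {H} — none reach the full schema.

BC, BG, BJ, CH, GH, HJ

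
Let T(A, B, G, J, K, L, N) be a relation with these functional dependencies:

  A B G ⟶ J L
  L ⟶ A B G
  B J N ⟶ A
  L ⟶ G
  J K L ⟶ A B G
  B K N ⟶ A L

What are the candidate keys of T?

Attributes K, N never appear on any right-hand side, so every candidate key must contain {K, N}.
{K, N}⁺ = {K, N}, which is not all of the schema, so we must add further attributes.
{B, K, N}⁺: BKN→AL adds A, L; L→ABG adds G; ABG→JL adds J → {A, B, G, J, K, L, N}.
{K, L, N}⁺: L→ABG adds A, B, G; ABG→JL adds J → {A, B, G, J, K, L, N}.
Any other superkey contains one of these as a subset, so there are no further candidate keys.

{B, K, N}; {K, L, N}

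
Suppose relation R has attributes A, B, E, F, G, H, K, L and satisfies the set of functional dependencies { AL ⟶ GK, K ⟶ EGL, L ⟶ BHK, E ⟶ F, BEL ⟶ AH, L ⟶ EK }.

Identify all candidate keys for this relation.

{K}⁺: K→EGL adds E, G, L; L→BHK adds B, H; E→F adds F; BEL→AH adds A → {A, B, E, F, G, H, K, L}.
{L}⁺: L→BHK adds B, H, K; L→EK adds E; K→EGL adds G; E→F adds F; BEL→AH adds A → {A, B, E, F, G, H, K, L}.
Any other superkey contains one of these as a subset, so there are no further candidate keys.

{K}; {L}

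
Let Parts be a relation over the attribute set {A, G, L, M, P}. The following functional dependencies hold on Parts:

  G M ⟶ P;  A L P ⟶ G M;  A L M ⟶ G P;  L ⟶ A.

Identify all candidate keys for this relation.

Attribute L never appears on the right-hand side of any dependency, so L must belong to every candidate key.
{L}⁺ = {A, L}, which is not all of the schema, so we must add further attributes.
{L, M}⁺: L→A adds A; ALM→GP adds G, P → {A, G, L, M, P}. Minimal: {M}⁺ = {M}; {L}⁺ = {A, L} — none reach the full schema.
{L, P}⁺: L→A adds A; ALP→GM adds G, M → {A, G, L, M, P}. Minimal: {P}⁺ = {P}; {L}⁺ = {A, L} — none reach the full schema.
Any other superkey contains one of these as a subset, so there are no further candidate keys.

LM, LP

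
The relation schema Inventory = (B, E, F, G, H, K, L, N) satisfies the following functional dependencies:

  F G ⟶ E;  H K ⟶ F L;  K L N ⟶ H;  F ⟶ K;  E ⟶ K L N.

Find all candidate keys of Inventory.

{B, E, G}⁺: E→KLN adds K, L, N; KLN→H adds H; HK→FL adds F → {B, E, F, G, H, K, L, N}.
{B, F, G}⁺: FG→E adds E; F→K adds K; E→KLN adds L, N; KLN→H adds H → {B, E, F, G, H, K, L, N}.
{B, G, H, K}⁺: HK→FL adds F, L; FG→E adds E; E→KLN adds N → {B, E, F, G, H, K, L, N}.
{B, G, K, L, N}⁺: KLN→H adds H; HK→FL adds F; FG→E adds E → {B, E, F, G, H, K, L, N}.
Any other superkey contains one of these as a subset, so there are no further candidate keys.

{B, E, G}, {B, F, G}, {B, G, H, K}, {B, G, K, L, N}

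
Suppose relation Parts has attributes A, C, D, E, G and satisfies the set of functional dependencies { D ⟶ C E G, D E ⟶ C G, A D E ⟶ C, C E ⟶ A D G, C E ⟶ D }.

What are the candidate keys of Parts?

D, CE

{D}⁺: D→CEG adds C, E, G; CE→ADG adds A → {A, C, D, E, G}.
{C, E}⁺: CE→ADG adds A, D, G → {A, C, D, E, G}.
Any other superkey contains one of these as a subset, so there are no further candidate keys.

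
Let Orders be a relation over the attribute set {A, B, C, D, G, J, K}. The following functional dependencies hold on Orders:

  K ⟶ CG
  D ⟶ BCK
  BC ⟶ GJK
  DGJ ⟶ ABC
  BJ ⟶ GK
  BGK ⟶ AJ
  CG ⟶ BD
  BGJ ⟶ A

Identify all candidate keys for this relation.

{D}; {K}; {B, C}; {B, J}; {C, G}

{D}⁺: D→BCK adds B, C, K; BC→GJK adds G, J; DGJ→ABC adds A → {A, B, C, D, G, J, K}.
{K}⁺: K→CG adds C, G; CG→BD adds B, D; BC→GJK adds J; DGJ→ABC adds A → {A, B, C, D, G, J, K}.
{B, C}⁺: BC→GJK adds G, J, K; BGK→AJ adds A; CG→BD adds D → {A, B, C, D, G, J, K}.
{B, J}⁺: BJ→GK adds G, K; BGK→AJ adds A; K→CG adds C; CG→BD adds D → {A, B, C, D, G, J, K}.
{C, G}⁺: CG→BD adds B, D; D→BCK adds K; BC→GJK adds J; DGJ→ABC adds A → {A, B, C, D, G, J, K}.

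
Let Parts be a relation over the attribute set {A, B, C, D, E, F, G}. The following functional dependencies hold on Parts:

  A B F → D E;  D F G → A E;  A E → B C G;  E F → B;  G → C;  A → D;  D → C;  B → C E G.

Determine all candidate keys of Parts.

(A, B, F), (A, E, F), (A, F, G), (B, D, F), (D, E, F), (D, F, G)

Attribute F never appears on the right-hand side of any dependency, so F must belong to every candidate key.
{F}⁺ = {F}, which is not all of the schema, so we must add further attributes.
{A, B, F}⁺: ABF→DE adds D, E; AE→BCG adds C, G → {A, B, C, D, E, F, G}. Minimal: {B, F}⁺ = {B, C, E, F, G}; {A, F}⁺ = {A, C, D, F}; {A, B}⁺ = {A, B, C, D, E, G} — none reach the full schema.
{A, E, F}⁺: AE→BCG adds B, C, G; A→D adds D → {A, B, C, D, E, F, G}. Minimal: {E, F}⁺ = {B, C, E, F, G}; {A, F}⁺ = {A, C, D, F}; {A, E}⁺ = {A, B, C, D, E, G} — none reach the full schema.
{A, F, G}⁺: G→C adds C; A→D adds D; DFG→AE adds E; AE→BCG adds B → {A, B, C, D, E, F, G}. Minimal: {F, G}⁺ = {C, F, G}; {A, G}⁺ = {A, C, D, G}; {A, F}⁺ = {A, C, D, F} — none reach the full schema.
{B, D, F}⁺: D→C adds C; B→CEG adds E, G; DFG→AE adds A → {A, B, C, D, E, F, G}. Minimal: {D, F}⁺ = {C, D, F}; {B, F}⁺ = {B, C, E, F, G}; {B, D}⁺ = {B, C, D, E, G} — none reach the full schema.
{D, E, F}⁺: EF→B adds B; D→C adds C; B→CEG adds G; DFG→AE adds A → {A, B, C, D, E, F, G}. Minimal: {E, F}⁺ = {B, C, E, F, G}; {D, F}⁺ = {C, D, F}; {D, E}⁺ = {C, D, E} — none reach the full schema.
{D, F, G}⁺: DFG→AE adds A, E; AE→BCG adds B, C → {A, B, C, D, E, F, G}. Minimal: {F, G}⁺ = {C, F, G}; {D, G}⁺ = {C, D, G}; {D, F}⁺ = {C, D, F} — none reach the full schema.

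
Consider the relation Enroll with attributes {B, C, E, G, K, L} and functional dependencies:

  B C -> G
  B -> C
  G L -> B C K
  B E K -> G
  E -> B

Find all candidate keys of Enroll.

Attributes E, L never appear on any right-hand side, so every candidate key must contain {E, L}.
{E, L}⁺ = {B, C, E, G, K, L}, which is all of the schema, so {E, L} is the only candidate key.

{E, L}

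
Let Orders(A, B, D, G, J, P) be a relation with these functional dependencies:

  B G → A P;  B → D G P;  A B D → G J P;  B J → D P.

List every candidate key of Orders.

{B}

Attribute B never appears on the right-hand side of any dependency, so B must belong to every candidate key.
{B}⁺ = {A, B, D, G, J, P}, which is all of the schema, so {B} is the only candidate key.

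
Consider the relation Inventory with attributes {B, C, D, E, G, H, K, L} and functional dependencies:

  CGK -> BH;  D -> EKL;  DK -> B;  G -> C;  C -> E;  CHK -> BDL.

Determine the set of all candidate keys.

DG, GK

Attribute G never appears on the right-hand side of any dependency, so G must belong to every candidate key.
{G}⁺ = {C, E, G}, which is not all of the schema, so we must add further attributes.
{D, G}⁺: D→EKL adds E, K, L; DK→B adds B; G→C adds C; CGK→BH adds H → {B, C, D, E, G, H, K, L}.
{G, K}⁺: G→C adds C; C→E adds E; CGK→BH adds B, H; CHK→BDL adds D, L → {B, C, D, E, G, H, K, L}.
Any other superkey contains one of these as a subset, so there are no further candidate keys.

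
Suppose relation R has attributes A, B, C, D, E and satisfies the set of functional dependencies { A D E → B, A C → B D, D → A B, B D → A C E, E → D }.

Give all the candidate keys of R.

{D}, {E}, {A, C}

{D}⁺: D→AB adds A, B; BD→ACE adds C, E → {A, B, C, D, E}.
{E}⁺: E→D adds D; D→AB adds A, B; BD→ACE adds C → {A, B, C, D, E}.
{A, C}⁺: AC→BD adds B, D; BD→ACE adds E → {A, B, C, D, E}.
Any other superkey contains one of these as a subset, so there are no further candidate keys.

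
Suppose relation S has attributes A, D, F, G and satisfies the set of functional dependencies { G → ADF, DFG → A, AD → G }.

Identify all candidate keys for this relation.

{G}⁺: G→ADF adds A, D, F → {A, D, F, G}.
{A, D}⁺: AD→G adds G; G→ADF adds F → {A, D, F, G}.
Any other superkey contains one of these as a subset, so there are no further candidate keys.

G, AD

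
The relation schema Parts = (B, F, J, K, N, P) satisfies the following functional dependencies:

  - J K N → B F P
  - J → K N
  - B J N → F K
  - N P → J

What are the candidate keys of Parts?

{J}, {N, P}

{J}⁺: J→KN adds K, N; JKN→BFP adds B, F, P → {B, F, J, K, N, P}.
{N, P}⁺: NP→J adds J; J→KN adds K; JKN→BFP adds B, F → {B, F, J, K, N, P}.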